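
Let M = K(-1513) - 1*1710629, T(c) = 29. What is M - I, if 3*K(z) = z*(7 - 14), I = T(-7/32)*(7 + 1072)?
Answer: -5215169/3 ≈ -1.7384e+6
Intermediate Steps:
I = 31291 (I = 29*(7 + 1072) = 29*1079 = 31291)
K(z) = -7*z/3 (K(z) = (z*(7 - 14))/3 = (z*(-7))/3 = (-7*z)/3 = -7*z/3)
M = -5121296/3 (M = -7/3*(-1513) - 1*1710629 = 10591/3 - 1710629 = -5121296/3 ≈ -1.7071e+6)
M - I = -5121296/3 - 1*31291 = -5121296/3 - 31291 = -5215169/3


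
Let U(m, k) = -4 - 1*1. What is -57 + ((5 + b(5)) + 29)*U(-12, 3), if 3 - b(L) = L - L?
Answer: -242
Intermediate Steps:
U(m, k) = -5 (U(m, k) = -4 - 1 = -5)
b(L) = 3 (b(L) = 3 - (L - L) = 3 - 1*0 = 3 + 0 = 3)
-57 + ((5 + b(5)) + 29)*U(-12, 3) = -57 + ((5 + 3) + 29)*(-5) = -57 + (8 + 29)*(-5) = -57 + 37*(-5) = -57 - 185 = -242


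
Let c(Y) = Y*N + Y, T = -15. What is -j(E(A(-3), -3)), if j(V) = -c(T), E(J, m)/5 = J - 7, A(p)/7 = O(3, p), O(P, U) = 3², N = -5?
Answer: 60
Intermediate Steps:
O(P, U) = 9
c(Y) = -4*Y (c(Y) = Y*(-5) + Y = -5*Y + Y = -4*Y)
A(p) = 63 (A(p) = 7*9 = 63)
E(J, m) = -35 + 5*J (E(J, m) = 5*(J - 7) = 5*(-7 + J) = -35 + 5*J)
j(V) = -60 (j(V) = -(-4)*(-15) = -1*60 = -60)
-j(E(A(-3), -3)) = -1*(-60) = 60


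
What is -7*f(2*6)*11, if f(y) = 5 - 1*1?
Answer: -308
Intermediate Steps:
f(y) = 4 (f(y) = 5 - 1 = 4)
-7*f(2*6)*11 = -7*4*11 = -28*11 = -308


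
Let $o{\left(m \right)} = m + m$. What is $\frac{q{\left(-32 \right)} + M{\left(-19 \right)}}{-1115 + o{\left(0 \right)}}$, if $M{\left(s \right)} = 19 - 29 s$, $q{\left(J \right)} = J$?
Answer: $- \frac{538}{1115} \approx -0.48251$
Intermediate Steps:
$M{\left(s \right)} = 19 - 29 s$
$o{\left(m \right)} = 2 m$
$\frac{q{\left(-32 \right)} + M{\left(-19 \right)}}{-1115 + o{\left(0 \right)}} = \frac{-32 + \left(19 - -551\right)}{-1115 + 2 \cdot 0} = \frac{-32 + \left(19 + 551\right)}{-1115 + 0} = \frac{-32 + 570}{-1115} = 538 \left(- \frac{1}{1115}\right) = - \frac{538}{1115}$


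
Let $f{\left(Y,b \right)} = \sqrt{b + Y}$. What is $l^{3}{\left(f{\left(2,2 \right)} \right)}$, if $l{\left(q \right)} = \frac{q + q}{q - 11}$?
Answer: $- \frac{64}{729} \approx -0.087791$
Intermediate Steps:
$f{\left(Y,b \right)} = \sqrt{Y + b}$
$l{\left(q \right)} = \frac{2 q}{-11 + q}$
$l^{3}{\left(f{\left(2,2 \right)} \right)} = \left(\frac{2 \sqrt{2 + 2}}{-11 + \sqrt{2 + 2}}\right)^{3} = \left(\frac{2 \sqrt{4}}{-11 + \sqrt{4}}\right)^{3} = \left(2 \cdot 2 \frac{1}{-11 + 2}\right)^{3} = \left(2 \cdot 2 \frac{1}{-9}\right)^{3} = \left(2 \cdot 2 \left(- \frac{1}{9}\right)\right)^{3} = \left(- \frac{4}{9}\right)^{3} = - \frac{64}{729}$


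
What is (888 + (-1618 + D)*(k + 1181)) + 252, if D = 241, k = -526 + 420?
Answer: -1479135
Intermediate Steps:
k = -106
(888 + (-1618 + D)*(k + 1181)) + 252 = (888 + (-1618 + 241)*(-106 + 1181)) + 252 = (888 - 1377*1075) + 252 = (888 - 1480275) + 252 = -1479387 + 252 = -1479135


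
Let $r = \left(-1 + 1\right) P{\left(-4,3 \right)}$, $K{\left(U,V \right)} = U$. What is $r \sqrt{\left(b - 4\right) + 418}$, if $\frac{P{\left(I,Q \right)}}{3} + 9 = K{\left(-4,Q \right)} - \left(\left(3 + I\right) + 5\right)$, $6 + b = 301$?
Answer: $0$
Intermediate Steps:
$b = 295$ ($b = -6 + 301 = 295$)
$P{\left(I,Q \right)} = -63 - 3 I$ ($P{\left(I,Q \right)} = -27 + 3 \left(-4 - \left(\left(3 + I\right) + 5\right)\right) = -27 + 3 \left(-4 - \left(8 + I\right)\right) = -27 + 3 \left(-12 - I\right) = -27 - \left(36 + 3 I\right) = -63 - 3 I$)
$r = 0$ ($r = \left(-1 + 1\right) \left(-63 - -12\right) = 0 \left(-63 + 12\right) = 0 \left(-51\right) = 0$)
$r \sqrt{\left(b - 4\right) + 418} = 0 \sqrt{\left(295 - 4\right) + 418} = 0 \sqrt{291 + 418} = 0 \sqrt{709} = 0$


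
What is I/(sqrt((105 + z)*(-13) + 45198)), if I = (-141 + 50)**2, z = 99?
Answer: 1183*sqrt(42546)/6078 ≈ 40.147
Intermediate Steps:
I = 8281 (I = (-91)**2 = 8281)
I/(sqrt((105 + z)*(-13) + 45198)) = 8281/(sqrt((105 + 99)*(-13) + 45198)) = 8281/(sqrt(204*(-13) + 45198)) = 8281/(sqrt(-2652 + 45198)) = 8281/(sqrt(42546)) = 8281*(sqrt(42546)/42546) = 1183*sqrt(42546)/6078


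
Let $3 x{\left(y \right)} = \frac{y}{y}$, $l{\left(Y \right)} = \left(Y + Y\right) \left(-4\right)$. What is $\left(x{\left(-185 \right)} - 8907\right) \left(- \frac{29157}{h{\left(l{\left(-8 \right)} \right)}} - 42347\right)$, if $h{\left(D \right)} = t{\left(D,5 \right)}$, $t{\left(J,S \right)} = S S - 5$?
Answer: $\frac{1170465592}{3} \approx 3.9016 \cdot 10^{8}$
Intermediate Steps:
$t{\left(J,S \right)} = -5 + S^{2}$ ($t{\left(J,S \right)} = S^{2} - 5 = -5 + S^{2}$)
$l{\left(Y \right)} = - 8 Y$ ($l{\left(Y \right)} = 2 Y \left(-4\right) = - 8 Y$)
$x{\left(y \right)} = \frac{1}{3}$ ($x{\left(y \right)} = \frac{y \frac{1}{y}}{3} = \frac{1}{3} \cdot 1 = \frac{1}{3}$)
$h{\left(D \right)} = 20$ ($h{\left(D \right)} = -5 + 5^{2} = -5 + 25 = 20$)
$\left(x{\left(-185 \right)} - 8907\right) \left(- \frac{29157}{h{\left(l{\left(-8 \right)} \right)}} - 42347\right) = \left(\frac{1}{3} - 8907\right) \left(- \frac{29157}{20} - 42347\right) = - \frac{26720 \left(\left(-29157\right) \frac{1}{20} - 42347\right)}{3} = - \frac{26720 \left(- \frac{29157}{20} - 42347\right)}{3} = \left(- \frac{26720}{3}\right) \left(- \frac{876097}{20}\right) = \frac{1170465592}{3}$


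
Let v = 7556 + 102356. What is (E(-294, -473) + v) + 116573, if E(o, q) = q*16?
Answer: 218917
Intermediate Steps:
v = 109912
E(o, q) = 16*q
(E(-294, -473) + v) + 116573 = (16*(-473) + 109912) + 116573 = (-7568 + 109912) + 116573 = 102344 + 116573 = 218917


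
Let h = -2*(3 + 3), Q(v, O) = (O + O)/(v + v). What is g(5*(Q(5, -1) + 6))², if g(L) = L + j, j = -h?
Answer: 1681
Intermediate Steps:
Q(v, O) = O/v (Q(v, O) = (2*O)/((2*v)) = (2*O)*(1/(2*v)) = O/v)
h = -12 (h = -2*6 = -12)
j = 12 (j = -1*(-12) = 12)
g(L) = 12 + L (g(L) = L + 12 = 12 + L)
g(5*(Q(5, -1) + 6))² = (12 + 5*(-1/5 + 6))² = (12 + 5*(-1*⅕ + 6))² = (12 + 5*(-⅕ + 6))² = (12 + 5*(29/5))² = (12 + 29)² = 41² = 1681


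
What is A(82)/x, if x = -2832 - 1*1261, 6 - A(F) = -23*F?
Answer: -1892/4093 ≈ -0.46225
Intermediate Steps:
A(F) = 6 + 23*F (A(F) = 6 - (-23)*F = 6 + 23*F)
x = -4093 (x = -2832 - 1261 = -4093)
A(82)/x = (6 + 23*82)/(-4093) = (6 + 1886)*(-1/4093) = 1892*(-1/4093) = -1892/4093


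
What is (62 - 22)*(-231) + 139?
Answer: -9101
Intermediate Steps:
(62 - 22)*(-231) + 139 = 40*(-231) + 139 = -9240 + 139 = -9101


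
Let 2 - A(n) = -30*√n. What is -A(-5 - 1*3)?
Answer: -2 - 60*I*√2 ≈ -2.0 - 84.853*I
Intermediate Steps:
A(n) = 2 + 30*√n (A(n) = 2 - (-30)*√n = 2 + 30*√n)
-A(-5 - 1*3) = -(2 + 30*√(-5 - 1*3)) = -(2 + 30*√(-5 - 3)) = -(2 + 30*√(-8)) = -(2 + 30*(2*I*√2)) = -(2 + 60*I*√2) = -2 - 60*I*√2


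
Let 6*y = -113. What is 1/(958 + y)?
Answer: 6/5635 ≈ 0.0010648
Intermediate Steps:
y = -113/6 (y = (1/6)*(-113) = -113/6 ≈ -18.833)
1/(958 + y) = 1/(958 - 113/6) = 1/(5635/6) = 6/5635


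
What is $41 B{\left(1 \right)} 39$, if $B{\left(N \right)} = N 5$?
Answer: $7995$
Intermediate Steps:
$B{\left(N \right)} = 5 N$
$41 B{\left(1 \right)} 39 = 41 \cdot 5 \cdot 1 \cdot 39 = 41 \cdot 5 \cdot 39 = 205 \cdot 39 = 7995$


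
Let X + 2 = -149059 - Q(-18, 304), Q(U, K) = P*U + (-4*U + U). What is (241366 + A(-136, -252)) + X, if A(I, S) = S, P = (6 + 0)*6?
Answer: 92647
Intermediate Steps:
P = 36 (P = 6*6 = 36)
Q(U, K) = 33*U (Q(U, K) = 36*U + (-4*U + U) = 36*U - 3*U = 33*U)
X = -148467 (X = -2 + (-149059 - 33*(-18)) = -2 + (-149059 - 1*(-594)) = -2 + (-149059 + 594) = -2 - 148465 = -148467)
(241366 + A(-136, -252)) + X = (241366 - 252) - 148467 = 241114 - 148467 = 92647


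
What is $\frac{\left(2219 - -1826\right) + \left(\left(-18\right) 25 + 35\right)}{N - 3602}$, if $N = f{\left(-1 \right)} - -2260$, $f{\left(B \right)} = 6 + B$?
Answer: $- \frac{3630}{1337} \approx -2.715$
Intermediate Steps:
$N = 2265$ ($N = \left(6 - 1\right) - -2260 = 5 + 2260 = 2265$)
$\frac{\left(2219 - -1826\right) + \left(\left(-18\right) 25 + 35\right)}{N - 3602} = \frac{\left(2219 - -1826\right) + \left(\left(-18\right) 25 + 35\right)}{2265 - 3602} = \frac{\left(2219 + 1826\right) + \left(-450 + 35\right)}{-1337} = \left(4045 - 415\right) \left(- \frac{1}{1337}\right) = 3630 \left(- \frac{1}{1337}\right) = - \frac{3630}{1337}$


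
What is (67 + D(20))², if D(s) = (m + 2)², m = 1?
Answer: 5776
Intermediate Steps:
D(s) = 9 (D(s) = (1 + 2)² = 3² = 9)
(67 + D(20))² = (67 + 9)² = 76² = 5776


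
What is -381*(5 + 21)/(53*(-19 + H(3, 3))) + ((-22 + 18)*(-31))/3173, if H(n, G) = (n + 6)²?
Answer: -15512137/5213239 ≈ -2.9755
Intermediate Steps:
H(n, G) = (6 + n)²
-381*(5 + 21)/(53*(-19 + H(3, 3))) + ((-22 + 18)*(-31))/3173 = -381*(5 + 21)/(53*(-19 + (6 + 3)²)) + ((-22 + 18)*(-31))/3173 = -381*26/(53*(-19 + 9²)) - 4*(-31)*(1/3173) = -381*26/(53*(-19 + 81)) + 124*(1/3173) = -381/((62*(1/26))*53) + 124/3173 = -381/((31/13)*53) + 124/3173 = -381/1643/13 + 124/3173 = -381*13/1643 + 124/3173 = -4953/1643 + 124/3173 = -15512137/5213239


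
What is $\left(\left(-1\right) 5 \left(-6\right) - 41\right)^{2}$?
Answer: $121$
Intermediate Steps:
$\left(\left(-1\right) 5 \left(-6\right) - 41\right)^{2} = \left(\left(-5\right) \left(-6\right) - 41\right)^{2} = \left(30 - 41\right)^{2} = \left(-11\right)^{2} = 121$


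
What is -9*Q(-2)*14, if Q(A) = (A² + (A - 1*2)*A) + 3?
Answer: -1890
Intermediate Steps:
Q(A) = 3 + A² + A*(-2 + A) (Q(A) = (A² + (A - 2)*A) + 3 = (A² + (-2 + A)*A) + 3 = (A² + A*(-2 + A)) + 3 = 3 + A² + A*(-2 + A))
-9*Q(-2)*14 = -9*(3 - 2*(-2) + 2*(-2)²)*14 = -9*(3 + 4 + 2*4)*14 = -9*(3 + 4 + 8)*14 = -9*15*14 = -135*14 = -1890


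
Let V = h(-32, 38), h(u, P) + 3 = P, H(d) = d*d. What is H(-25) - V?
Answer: 590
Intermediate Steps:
H(d) = d²
h(u, P) = -3 + P
V = 35 (V = -3 + 38 = 35)
H(-25) - V = (-25)² - 1*35 = 625 - 35 = 590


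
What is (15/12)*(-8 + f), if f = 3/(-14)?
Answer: -575/56 ≈ -10.268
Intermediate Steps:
f = -3/14 (f = 3*(-1/14) = -3/14 ≈ -0.21429)
(15/12)*(-8 + f) = (15/12)*(-8 - 3/14) = (15*(1/12))*(-115/14) = (5/4)*(-115/14) = -575/56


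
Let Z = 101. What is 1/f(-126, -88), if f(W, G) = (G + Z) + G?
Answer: -1/75 ≈ -0.013333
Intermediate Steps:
f(W, G) = 101 + 2*G (f(W, G) = (G + 101) + G = (101 + G) + G = 101 + 2*G)
1/f(-126, -88) = 1/(101 + 2*(-88)) = 1/(101 - 176) = 1/(-75) = -1/75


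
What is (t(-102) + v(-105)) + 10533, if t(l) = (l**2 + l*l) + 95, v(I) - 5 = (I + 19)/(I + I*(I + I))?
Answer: 689972659/21945 ≈ 31441.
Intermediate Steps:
v(I) = 5 + (19 + I)/(I + 2*I**2) (v(I) = 5 + (I + 19)/(I + I*(I + I)) = 5 + (19 + I)/(I + I*(2*I)) = 5 + (19 + I)/(I + 2*I**2))
t(l) = 95 + 2*l**2 (t(l) = (l**2 + l**2) + 95 = 2*l**2 + 95 = 95 + 2*l**2)
(t(-102) + v(-105)) + 10533 = ((95 + 2*(-102)**2) + (19 + 6*(-105) + 10*(-105)**2)/((-105)*(1 + 2*(-105)))) + 10533 = ((95 + 2*10404) - (19 - 630 + 10*11025)/(105*(1 - 210))) + 10533 = ((95 + 20808) - 1/105*(19 - 630 + 110250)/(-209)) + 10533 = (20903 - 1/105*(-1/209)*109639) + 10533 = (20903 + 109639/21945) + 10533 = 458825974/21945 + 10533 = 689972659/21945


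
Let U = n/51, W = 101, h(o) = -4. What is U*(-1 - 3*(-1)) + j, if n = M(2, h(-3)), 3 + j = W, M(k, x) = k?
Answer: 5002/51 ≈ 98.078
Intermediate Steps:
j = 98 (j = -3 + 101 = 98)
n = 2
U = 2/51 ≈ 0.039216
U*(-1 - 3*(-1)) + j = 2*(-1 - 3*(-1))/51 + 98 = 2*(-1 + 3)/51 + 98 = (2/51)*2 + 98 = 4/51 + 98 = 5002/51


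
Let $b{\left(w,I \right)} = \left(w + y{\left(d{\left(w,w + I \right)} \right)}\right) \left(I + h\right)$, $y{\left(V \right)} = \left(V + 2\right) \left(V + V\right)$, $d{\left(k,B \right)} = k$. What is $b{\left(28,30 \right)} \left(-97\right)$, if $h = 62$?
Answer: $-15242192$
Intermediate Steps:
$y{\left(V \right)} = 2 V \left(2 + V\right)$ ($y{\left(V \right)} = \left(2 + V\right) 2 V = 2 V \left(2 + V\right)$)
$b{\left(w,I \right)} = \left(62 + I\right) \left(w + 2 w \left(2 + w\right)\right)$ ($b{\left(w,I \right)} = \left(w + 2 w \left(2 + w\right)\right) \left(I + 62\right) = \left(w + 2 w \left(2 + w\right)\right) \left(62 + I\right) = \left(62 + I\right) \left(w + 2 w \left(2 + w\right)\right)$)
$b{\left(28,30 \right)} \left(-97\right) = 28 \left(310 + 30 + 124 \cdot 28 + 2 \cdot 30 \left(2 + 28\right)\right) \left(-97\right) = 28 \left(310 + 30 + 3472 + 2 \cdot 30 \cdot 30\right) \left(-97\right) = 28 \left(310 + 30 + 3472 + 1800\right) \left(-97\right) = 28 \cdot 5612 \left(-97\right) = 157136 \left(-97\right) = -15242192$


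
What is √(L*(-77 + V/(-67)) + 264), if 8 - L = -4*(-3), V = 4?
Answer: 6*√71355/67 ≈ 23.922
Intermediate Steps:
L = -4 (L = 8 - (-4)*(-3) = 8 - 1*12 = 8 - 12 = -4)
√(L*(-77 + V/(-67)) + 264) = √(-4*(-77 + 4/(-67)) + 264) = √(-4*(-77 + 4*(-1/67)) + 264) = √(-4*(-77 - 4/67) + 264) = √(-4*(-5163/67) + 264) = √(20652/67 + 264) = √(38340/67) = 6*√71355/67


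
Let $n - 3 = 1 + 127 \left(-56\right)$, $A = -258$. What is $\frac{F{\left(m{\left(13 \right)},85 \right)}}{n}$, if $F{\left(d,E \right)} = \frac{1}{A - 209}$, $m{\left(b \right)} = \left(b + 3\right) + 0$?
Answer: $\frac{1}{3319436} \approx 3.0126 \cdot 10^{-7}$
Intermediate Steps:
$m{\left(b \right)} = 3 + b$ ($m{\left(b \right)} = \left(3 + b\right) + 0 = 3 + b$)
$F{\left(d,E \right)} = - \frac{1}{467}$ ($F{\left(d,E \right)} = \frac{1}{-258 - 209} = \frac{1}{-467} = - \frac{1}{467}$)
$n = -7108$ ($n = 3 + \left(1 + 127 \left(-56\right)\right) = 3 + \left(1 - 7112\right) = 3 - 7111 = -7108$)
$\frac{F{\left(m{\left(13 \right)},85 \right)}}{n} = - \frac{1}{467 \left(-7108\right)} = \left(- \frac{1}{467}\right) \left(- \frac{1}{7108}\right) = \frac{1}{3319436}$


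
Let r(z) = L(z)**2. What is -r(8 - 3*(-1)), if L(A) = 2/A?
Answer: -4/121 ≈ -0.033058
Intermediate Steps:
r(z) = 4/z**2 (r(z) = (2/z)**2 = 4/z**2)
-r(8 - 3*(-1)) = -4/(8 - 3*(-1))**2 = -4/(8 + 3)**2 = -4/11**2 = -4/121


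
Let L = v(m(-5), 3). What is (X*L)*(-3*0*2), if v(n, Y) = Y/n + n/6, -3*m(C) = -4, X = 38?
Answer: 0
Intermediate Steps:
m(C) = 4/3 (m(C) = -⅓*(-4) = 4/3)
v(n, Y) = n/6 + Y/n (v(n, Y) = Y/n + n*(⅙) = Y/n + n/6 = n/6 + Y/n)
L = 89/36 (L = (⅙)*(4/3) + 3/(4/3) = 2/9 + 3*(¾) = 2/9 + 9/4 = 89/36 ≈ 2.4722)
(X*L)*(-3*0*2) = (38*(89/36))*(-3*0*2) = 1691*(0*2)/18 = (1691/18)*0 = 0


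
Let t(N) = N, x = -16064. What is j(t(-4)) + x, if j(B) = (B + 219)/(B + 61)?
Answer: -915433/57 ≈ -16060.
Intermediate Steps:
j(B) = (219 + B)/(61 + B)
j(t(-4)) + x = (219 - 4)/(61 - 4) - 16064 = 215/57 - 16064 = -915433/57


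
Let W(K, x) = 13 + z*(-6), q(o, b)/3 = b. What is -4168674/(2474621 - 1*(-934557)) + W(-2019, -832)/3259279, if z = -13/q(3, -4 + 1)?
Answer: -20380285279412/16667193393993 ≈ -1.2228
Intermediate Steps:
q(o, b) = 3*b
z = 13/9 (z = -13*1/(3*(-4 + 1)) = -13/(3*(-3)) = -13/(-9) = -13*(-1/9) = 13/9 ≈ 1.4444)
W(K, x) = 13/3 (W(K, x) = 13 + (13/9)*(-6) = 13 - 26/3 = 13/3)
-4168674/(2474621 - 1*(-934557)) + W(-2019, -832)/3259279 = -4168674/(2474621 - 1*(-934557)) + (13/3)/3259279 = -4168674/(2474621 + 934557) + (13/3)*(1/3259279) = -4168674/3409178 + 13/9777837 = -4168674*1/3409178 + 13/9777837 = -2084337/1704589 + 13/9777837 = -20380285279412/16667193393993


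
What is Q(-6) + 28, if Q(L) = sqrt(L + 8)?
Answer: 28 + sqrt(2) ≈ 29.414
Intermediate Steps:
Q(L) = sqrt(8 + L)
Q(-6) + 28 = sqrt(8 - 6) + 28 = sqrt(2) + 28 = 28 + sqrt(2)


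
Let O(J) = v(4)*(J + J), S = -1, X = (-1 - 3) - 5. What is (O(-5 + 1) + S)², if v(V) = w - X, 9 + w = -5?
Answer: 1521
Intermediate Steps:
X = -9 (X = -4 - 5 = -9)
w = -14 (w = -9 - 5 = -14)
v(V) = -5 (v(V) = -14 - 1*(-9) = -14 + 9 = -5)
O(J) = -10*J (O(J) = -5*(J + J) = -10*J)
(O(-5 + 1) + S)² = (-10*(-5 + 1) - 1)² = (-10*(-4) - 1)² = (40 - 1)² = 39² = 1521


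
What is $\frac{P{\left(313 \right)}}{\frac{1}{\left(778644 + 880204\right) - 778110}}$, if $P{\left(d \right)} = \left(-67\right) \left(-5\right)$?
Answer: $295047230$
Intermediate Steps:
$P{\left(d \right)} = 335$
$\frac{P{\left(313 \right)}}{\frac{1}{\left(778644 + 880204\right) - 778110}} = \frac{335}{\frac{1}{\left(778644 + 880204\right) - 778110}} = \frac{335}{\frac{1}{1658848 - 778110}} = \frac{335}{\frac{1}{880738}} = 335 \frac{1}{\frac{1}{880738}} = 335 \cdot 880738 = 295047230$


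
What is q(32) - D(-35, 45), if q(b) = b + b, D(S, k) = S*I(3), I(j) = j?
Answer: 169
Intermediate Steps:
D(S, k) = 3*S (D(S, k) = S*3 = 3*S)
q(b) = 2*b
q(32) - D(-35, 45) = 2*32 - 3*(-35) = 64 - 1*(-105) = 64 + 105 = 169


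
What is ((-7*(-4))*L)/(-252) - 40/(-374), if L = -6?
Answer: 434/561 ≈ 0.77362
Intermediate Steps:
((-7*(-4))*L)/(-252) - 40/(-374) = (-7*(-4)*(-6))/(-252) - 40/(-374) = (28*(-6))*(-1/252) - 40*(-1/374) = -168*(-1/252) + 20/187 = ⅔ + 20/187 = 434/561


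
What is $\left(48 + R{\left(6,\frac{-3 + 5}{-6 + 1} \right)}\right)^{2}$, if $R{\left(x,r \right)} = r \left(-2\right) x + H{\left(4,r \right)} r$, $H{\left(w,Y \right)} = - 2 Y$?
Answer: $\frac{1721344}{625} \approx 2754.1$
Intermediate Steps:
$R{\left(x,r \right)} = - 2 r^{2} - 2 r x$ ($R{\left(x,r \right)} = r \left(-2\right) x + - 2 r r = - 2 r x - 2 r^{2} = - 2 r^{2} - 2 r x$)
$\left(48 + R{\left(6,\frac{-3 + 5}{-6 + 1} \right)}\right)^{2} = \left(48 - 2 \frac{-3 + 5}{-6 + 1} \left(\frac{-3 + 5}{-6 + 1} + 6\right)\right)^{2} = \left(48 - 2 \frac{2}{-5} \left(\frac{2}{-5} + 6\right)\right)^{2} = \left(48 - 2 \cdot 2 \left(- \frac{1}{5}\right) \left(2 \left(- \frac{1}{5}\right) + 6\right)\right)^{2} = \left(48 - - \frac{4 \left(- \frac{2}{5} + 6\right)}{5}\right)^{2} = \left(48 - \left(- \frac{4}{5}\right) \frac{28}{5}\right)^{2} = \left(48 + \frac{112}{25}\right)^{2} = \left(\frac{1312}{25}\right)^{2} = \frac{1721344}{625}$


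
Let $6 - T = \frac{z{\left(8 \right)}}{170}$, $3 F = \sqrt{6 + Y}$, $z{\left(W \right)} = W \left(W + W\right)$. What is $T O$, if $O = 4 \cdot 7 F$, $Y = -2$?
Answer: $\frac{24976}{255} \approx 97.945$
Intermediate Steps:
$z{\left(W \right)} = 2 W^{2}$ ($z{\left(W \right)} = W 2 W = 2 W^{2}$)
$F = \frac{2}{3}$ ($F = \frac{\sqrt{6 - 2}}{3} = \frac{\sqrt{4}}{3} = \frac{1}{3} \cdot 2 = \frac{2}{3} \approx 0.66667$)
$O = \frac{56}{3}$ ($O = 4 \cdot 7 \cdot \frac{2}{3} = 28 \cdot \frac{2}{3} = \frac{56}{3} \approx 18.667$)
$T = \frac{446}{85}$ ($T = 6 - \frac{2 \cdot 8^{2}}{170} = 6 - 2 \cdot 64 \cdot \frac{1}{170} = 6 - 128 \cdot \frac{1}{170} = 6 - \frac{64}{85} = \frac{446}{85} \approx 5.2471$)
$T O = \frac{446}{85} \cdot \frac{56}{3} = \frac{24976}{255}$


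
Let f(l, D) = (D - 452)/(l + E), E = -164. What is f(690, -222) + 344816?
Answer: 90686271/263 ≈ 3.4481e+5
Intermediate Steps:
f(l, D) = (-452 + D)/(-164 + l) (f(l, D) = (D - 452)/(l - 164) = (-452 + D)/(-164 + l))
f(690, -222) + 344816 = (-452 - 222)/(-164 + 690) + 344816 = -674/526 + 344816 = (1/526)*(-674) + 344816 = -337/263 + 344816 = 90686271/263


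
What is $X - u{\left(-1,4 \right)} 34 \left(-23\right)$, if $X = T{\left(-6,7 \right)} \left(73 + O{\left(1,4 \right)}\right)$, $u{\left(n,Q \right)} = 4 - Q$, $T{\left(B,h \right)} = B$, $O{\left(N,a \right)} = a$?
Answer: $-462$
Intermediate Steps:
$X = -462$ ($X = - 6 \left(73 + 4\right) = \left(-6\right) 77 = -462$)
$X - u{\left(-1,4 \right)} 34 \left(-23\right) = -462 - \left(4 - 4\right) 34 \left(-23\right) = -462 - 0 \cdot 34 \left(-23\right) = -462 - 0 \left(-23\right) = -462 - 0 = -462 + 0 = -462$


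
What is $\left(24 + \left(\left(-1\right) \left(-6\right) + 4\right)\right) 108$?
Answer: $3672$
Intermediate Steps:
$\left(24 + \left(\left(-1\right) \left(-6\right) + 4\right)\right) 108 = \left(24 + \left(6 + 4\right)\right) 108 = \left(24 + 10\right) 108 = 34 \cdot 108 = 3672$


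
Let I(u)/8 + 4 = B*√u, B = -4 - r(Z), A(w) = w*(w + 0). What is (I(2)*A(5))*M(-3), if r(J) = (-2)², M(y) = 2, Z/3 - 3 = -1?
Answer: -1600 - 3200*√2 ≈ -6125.5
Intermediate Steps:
Z = 6 (Z = 9 + 3*(-1) = 9 - 3 = 6)
A(w) = w² (A(w) = w*w = w²)
r(J) = 4
B = -8 (B = -4 - 1*4 = -4 - 4 = -8)
I(u) = -32 - 64*√u (I(u) = -32 + 8*(-8*√u) = -32 - 64*√u)
(I(2)*A(5))*M(-3) = ((-32 - 64*√2)*5²)*2 = ((-32 - 64*√2)*25)*2 = (-800 - 1600*√2)*2 = -1600 - 3200*√2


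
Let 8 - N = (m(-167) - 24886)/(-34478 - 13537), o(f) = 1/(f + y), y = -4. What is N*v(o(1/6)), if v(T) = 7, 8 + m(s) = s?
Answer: 2513413/48015 ≈ 52.346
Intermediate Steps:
m(s) = -8 + s
o(f) = 1/(-4 + f) (o(f) = 1/(f - 4) = 1/(-4 + f))
N = 359059/48015 (N = 8 - ((-8 - 167) - 24886)/(-34478 - 13537) = 8 - (-175 - 24886)/(-48015) = 8 - (-25061)*(-1)/48015 = 8 - 1*25061/48015 = 8 - 25061/48015 = 359059/48015 ≈ 7.4781)
N*v(o(1/6)) = (359059/48015)*7 = 2513413/48015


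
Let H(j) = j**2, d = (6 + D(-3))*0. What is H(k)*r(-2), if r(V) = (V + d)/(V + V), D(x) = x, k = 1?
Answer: 1/2 ≈ 0.50000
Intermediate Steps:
d = 0 (d = (6 - 3)*0 = 3*0 = 0)
r(V) = 1/2 (r(V) = (V + 0)/(V + V) = V/((2*V)) = V*(1/(2*V)) = 1/2)
H(k)*r(-2) = 1**2*(1/2) = 1*(1/2) = 1/2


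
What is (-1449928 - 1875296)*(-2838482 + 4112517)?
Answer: -4236451758840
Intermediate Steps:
(-1449928 - 1875296)*(-2838482 + 4112517) = -3325224*1274035 = -4236451758840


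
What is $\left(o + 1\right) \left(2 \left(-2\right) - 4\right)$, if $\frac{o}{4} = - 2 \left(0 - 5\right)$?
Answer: $-328$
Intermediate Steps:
$o = 40$ ($o = 4 \left(- 2 \left(0 - 5\right)\right) = 4 \left(\left(-2\right) \left(-5\right)\right) = 4 \cdot 10 = 40$)
$\left(o + 1\right) \left(2 \left(-2\right) - 4\right) = \left(40 + 1\right) \left(2 \left(-2\right) - 4\right) = 41 \left(-4 - 4\right) = 41 \left(-8\right) = -328$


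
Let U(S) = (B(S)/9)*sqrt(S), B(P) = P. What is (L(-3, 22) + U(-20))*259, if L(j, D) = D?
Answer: 5698 - 10360*I*sqrt(5)/9 ≈ 5698.0 - 2574.0*I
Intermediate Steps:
U(S) = S**(3/2)/9 (U(S) = (S/9)*sqrt(S) = S**(3/2)/9)
(L(-3, 22) + U(-20))*259 = (22 + (-20)**(3/2)/9)*259 = (22 + (-40*I*sqrt(5))/9)*259 = (22 - 40*I*sqrt(5)/9)*259 = 5698 - 10360*I*sqrt(5)/9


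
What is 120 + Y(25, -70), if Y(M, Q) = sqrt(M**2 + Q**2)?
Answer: 120 + 5*sqrt(221) ≈ 194.33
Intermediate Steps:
120 + Y(25, -70) = 120 + sqrt(25**2 + (-70)**2) = 120 + sqrt(625 + 4900) = 120 + sqrt(5525) = 120 + 5*sqrt(221)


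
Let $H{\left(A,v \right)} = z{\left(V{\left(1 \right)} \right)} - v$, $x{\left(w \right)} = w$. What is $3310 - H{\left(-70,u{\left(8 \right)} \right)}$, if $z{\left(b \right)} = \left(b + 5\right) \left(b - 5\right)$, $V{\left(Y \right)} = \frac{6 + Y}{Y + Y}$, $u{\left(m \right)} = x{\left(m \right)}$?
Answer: $\frac{13323}{4} \approx 3330.8$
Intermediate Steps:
$u{\left(m \right)} = m$
$V{\left(Y \right)} = \frac{6 + Y}{2 Y}$
$z{\left(b \right)} = \left(-5 + b\right) \left(5 + b\right)$ ($z{\left(b \right)} = \left(5 + b\right) \left(-5 + b\right) = \left(-5 + b\right) \left(5 + b\right)$)
$H{\left(A,v \right)} = - \frac{51}{4} - v$ ($H{\left(A,v \right)} = \left(-25 + \left(\frac{6 + 1}{2 \cdot 1}\right)^{2}\right) - v = \left(-25 + \left(\frac{1}{2} \cdot 1 \cdot 7\right)^{2}\right) - v = \left(-25 + \left(\frac{7}{2}\right)^{2}\right) - v = \left(-25 + \frac{49}{4}\right) - v = - \frac{51}{4} - v$)
$3310 - H{\left(-70,u{\left(8 \right)} \right)} = 3310 - \left(- \frac{51}{4} - 8\right) = 3310 - - \frac{83}{4} = 3310 + \frac{83}{4} = \frac{13323}{4}$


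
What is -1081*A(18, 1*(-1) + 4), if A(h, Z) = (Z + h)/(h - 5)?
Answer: -22701/13 ≈ -1746.2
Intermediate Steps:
A(h, Z) = (Z + h)/(-5 + h)
-1081*A(18, 1*(-1) + 4) = -1081*((1*(-1) + 4) + 18)/(-5 + 18) = -1081*((-1 + 4) + 18)/13 = -1081*(3 + 18)/13 = -1081*21/13 = -22701/13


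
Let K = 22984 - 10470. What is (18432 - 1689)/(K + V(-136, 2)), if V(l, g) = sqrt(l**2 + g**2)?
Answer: 104760951/78290848 - 83715*sqrt(185)/78290848 ≈ 1.3236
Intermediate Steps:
K = 12514
V(l, g) = sqrt(g**2 + l**2)
(18432 - 1689)/(K + V(-136, 2)) = (18432 - 1689)/(12514 + sqrt(2**2 + (-136)**2)) = 16743/(12514 + sqrt(4 + 18496)) = 16743/(12514 + sqrt(18500)) = 16743/(12514 + 10*sqrt(185))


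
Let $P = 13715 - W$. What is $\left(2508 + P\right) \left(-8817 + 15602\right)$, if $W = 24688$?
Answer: $-57435025$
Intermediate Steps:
$P = -10973$ ($P = 13715 - 24688 = -10973$)
$\left(2508 + P\right) \left(-8817 + 15602\right) = \left(2508 - 10973\right) \left(-8817 + 15602\right) = \left(-8465\right) 6785 = -57435025$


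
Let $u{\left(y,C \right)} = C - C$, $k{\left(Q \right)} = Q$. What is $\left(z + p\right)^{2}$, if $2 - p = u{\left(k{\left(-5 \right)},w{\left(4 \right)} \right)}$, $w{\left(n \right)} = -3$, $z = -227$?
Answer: $50625$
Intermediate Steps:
$u{\left(y,C \right)} = 0$
$p = 2$ ($p = 2 - 0 = 2 + 0 = 2$)
$\left(z + p\right)^{2} = \left(-227 + 2\right)^{2} = \left(-225\right)^{2} = 50625$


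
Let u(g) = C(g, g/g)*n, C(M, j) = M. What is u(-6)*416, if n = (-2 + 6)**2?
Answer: -39936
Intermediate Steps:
n = 16 (n = 4**2 = 16)
u(g) = 16*g (u(g) = g*16 = 16*g)
u(-6)*416 = (16*(-6))*416 = -96*416 = -39936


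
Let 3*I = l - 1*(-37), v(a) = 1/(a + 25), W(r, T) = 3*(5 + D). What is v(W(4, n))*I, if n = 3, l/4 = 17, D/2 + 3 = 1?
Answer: 5/4 ≈ 1.2500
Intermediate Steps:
D = -4 (D = -6 + 2*1 = -6 + 2 = -4)
l = 68 (l = 4*17 = 68)
W(r, T) = 3 (W(r, T) = 3*(5 - 4) = 3*1 = 3)
v(a) = 1/(25 + a)
I = 35 (I = (68 - 1*(-37))/3 = (68 + 37)/3 = (1/3)*105 = 35)
v(W(4, n))*I = 35/(25 + 3) = 35/28 = (1/28)*35 = 5/4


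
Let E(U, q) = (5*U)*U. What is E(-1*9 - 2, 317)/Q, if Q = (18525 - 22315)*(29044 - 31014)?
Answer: 121/1493260 ≈ 8.1031e-5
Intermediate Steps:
Q = 7466300 (Q = -3790*(-1970) = 7466300)
E(U, q) = 5*U²
E(-1*9 - 2, 317)/Q = (5*(-1*9 - 2)²)/7466300 = (5*(-9 - 2)²)*(1/7466300) = (5*(-11)²)*(1/7466300) = (5*121)*(1/7466300) = 605*(1/7466300) = 121/1493260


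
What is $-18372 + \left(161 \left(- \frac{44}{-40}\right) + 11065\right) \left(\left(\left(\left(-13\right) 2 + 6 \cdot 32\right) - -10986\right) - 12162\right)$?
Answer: $-11372893$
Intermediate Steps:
$-18372 + \left(161 \left(- \frac{44}{-40}\right) + 11065\right) \left(\left(\left(\left(-13\right) 2 + 6 \cdot 32\right) - -10986\right) - 12162\right) = -18372 + \left(161 \left(\left(-44\right) \left(- \frac{1}{40}\right)\right) + 11065\right) \left(\left(\left(-26 + 192\right) + 10986\right) - 12162\right) = -18372 + \left(161 \cdot \frac{11}{10} + 11065\right) \left(\left(166 + 10986\right) - 12162\right) = -18372 + \left(\frac{1771}{10} + 11065\right) \left(11152 - 12162\right) = -18372 + \frac{112421}{10} \left(-1010\right) = -18372 - 11354521 = -11372893$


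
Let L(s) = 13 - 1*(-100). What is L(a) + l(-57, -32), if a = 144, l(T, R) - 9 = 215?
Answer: 337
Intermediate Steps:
l(T, R) = 224 (l(T, R) = 9 + 215 = 224)
L(s) = 113 (L(s) = 13 + 100 = 113)
L(a) + l(-57, -32) = 113 + 224 = 337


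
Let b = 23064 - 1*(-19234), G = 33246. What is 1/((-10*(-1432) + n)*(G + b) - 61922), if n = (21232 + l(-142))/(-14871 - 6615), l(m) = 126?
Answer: 10743/11620198867018 ≈ 9.2451e-10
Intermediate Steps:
n = -10679/10743 (n = (21232 + 126)/(-14871 - 6615) = 21358/(-21486) = 21358*(-1/21486) = -10679/10743 ≈ -0.99404)
b = 42298 (b = 23064 + 19234 = 42298)
1/((-10*(-1432) + n)*(G + b) - 61922) = 1/((-10*(-1432) - 10679/10743)*(33246 + 42298) - 61922) = 1/((14320 - 10679/10743)*75544 - 61922) = 1/((153829081/10743)*75544 - 61922) = 1/(11620864095064/10743 - 61922) = 1/(11620198867018/10743) = 10743/11620198867018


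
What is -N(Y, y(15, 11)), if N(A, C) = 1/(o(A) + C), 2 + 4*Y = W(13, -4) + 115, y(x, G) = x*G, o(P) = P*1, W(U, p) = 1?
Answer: -2/387 ≈ -0.0051680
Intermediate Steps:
o(P) = P
y(x, G) = G*x
Y = 57/2 (Y = -½ + (1 + 115)/4 = -½ + (¼)*116 = -½ + 29 = 57/2 ≈ 28.500)
N(A, C) = 1/(A + C)
-N(Y, y(15, 11)) = -1/(57/2 + 11*15) = -1/(57/2 + 165) = -1/387/2 = -1*2/387 = -2/387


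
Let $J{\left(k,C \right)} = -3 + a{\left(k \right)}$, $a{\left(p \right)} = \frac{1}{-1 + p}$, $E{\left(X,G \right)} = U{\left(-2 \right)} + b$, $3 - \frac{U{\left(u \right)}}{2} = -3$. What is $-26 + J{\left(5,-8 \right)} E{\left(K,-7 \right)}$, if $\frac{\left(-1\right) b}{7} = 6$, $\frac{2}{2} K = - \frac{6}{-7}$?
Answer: $\frac{113}{2} \approx 56.5$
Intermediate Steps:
$U{\left(u \right)} = 12$ ($U{\left(u \right)} = 6 - -6 = 6 + 6 = 12$)
$K = \frac{6}{7}$ ($K = - \frac{6}{-7} = \left(-6\right) \left(- \frac{1}{7}\right) = \frac{6}{7} \approx 0.85714$)
$b = -42$ ($b = \left(-7\right) 6 = -42$)
$E{\left(X,G \right)} = -30$ ($E{\left(X,G \right)} = 12 - 42 = -30$)
$J{\left(k,C \right)} = -3 + \frac{1}{-1 + k}$
$-26 + J{\left(5,-8 \right)} E{\left(K,-7 \right)} = -26 + \frac{4 - 15}{-1 + 5} \left(-30\right) = -26 + \frac{4 - 15}{4} \left(-30\right) = -26 + \frac{1}{4} \left(-11\right) \left(-30\right) = -26 - - \frac{165}{2} = -26 + \frac{165}{2} = \frac{113}{2}$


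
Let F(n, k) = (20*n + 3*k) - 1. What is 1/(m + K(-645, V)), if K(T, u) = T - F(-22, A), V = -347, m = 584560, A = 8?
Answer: 1/584332 ≈ 1.7114e-6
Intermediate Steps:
F(n, k) = -1 + 3*k + 20*n (F(n, k) = (3*k + 20*n) - 1 = -1 + 3*k + 20*n)
K(T, u) = 417 + T (K(T, u) = T - (-1 + 3*8 + 20*(-22)) = T - (-1 + 24 - 440) = T - 1*(-417) = T + 417 = 417 + T)
1/(m + K(-645, V)) = 1/(584560 + (417 - 645)) = 1/(584560 - 228) = 1/584332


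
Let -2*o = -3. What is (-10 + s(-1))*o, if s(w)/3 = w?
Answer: -39/2 ≈ -19.500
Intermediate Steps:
o = 3/2 (o = -½*(-3) = 3/2 ≈ 1.5000)
s(w) = 3*w
(-10 + s(-1))*o = (-10 + 3*(-1))*(3/2) = (-10 - 3)*(3/2) = -13*3/2 = -39/2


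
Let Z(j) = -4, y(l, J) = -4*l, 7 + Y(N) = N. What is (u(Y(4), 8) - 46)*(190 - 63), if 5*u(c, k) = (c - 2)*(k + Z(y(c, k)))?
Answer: -6350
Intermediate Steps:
Y(N) = -7 + N
u(c, k) = (-4 + k)*(-2 + c)/5 (u(c, k) = ((c - 2)*(k - 4))/5 = ((-2 + c)*(-4 + k))/5 = ((-4 + k)*(-2 + c))/5 = (-4 + k)*(-2 + c)/5)
(u(Y(4), 8) - 46)*(190 - 63) = ((8/5 - 4*(-7 + 4)/5 - ⅖*8 + (⅕)*(-7 + 4)*8) - 46)*(190 - 63) = ((8/5 - ⅘*(-3) - 16/5 + (⅕)*(-3)*8) - 46)*127 = ((8/5 + 12/5 - 16/5 - 24/5) - 46)*127 = (-4 - 46)*127 = -50*127 = -6350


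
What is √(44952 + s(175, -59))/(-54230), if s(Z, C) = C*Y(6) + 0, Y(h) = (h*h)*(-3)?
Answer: -√12831/27115 ≈ -0.0041775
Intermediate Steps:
Y(h) = -3*h² (Y(h) = h²*(-3) = -3*h²)
s(Z, C) = -108*C (s(Z, C) = C*(-3*6²) + 0 = C*(-3*36) + 0 = C*(-108) + 0 = -108*C + 0 = -108*C)
√(44952 + s(175, -59))/(-54230) = √(44952 - 108*(-59))/(-54230) = √(44952 + 6372)*(-1/54230) = √51324*(-1/54230) = (2*√12831)*(-1/54230) = -√12831/27115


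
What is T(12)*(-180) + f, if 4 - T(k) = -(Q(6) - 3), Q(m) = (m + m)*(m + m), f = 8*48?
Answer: -25716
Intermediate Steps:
f = 384
Q(m) = 4*m² (Q(m) = (2*m)*(2*m) = 4*m²)
T(k) = 145 (T(k) = 4 - (-1)*(4*6² - 3) = 4 - (-1)*(4*36 - 3) = 4 - (-1)*(144 - 3) = 4 - (-1)*141 = 4 - 1*(-141) = 4 + 141 = 145)
T(12)*(-180) + f = 145*(-180) + 384 = -26100 + 384 = -25716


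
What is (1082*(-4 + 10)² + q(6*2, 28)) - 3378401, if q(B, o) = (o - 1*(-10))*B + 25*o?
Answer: -3338293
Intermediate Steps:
q(B, o) = 25*o + B*(10 + o) (q(B, o) = (o + 10)*B + 25*o = (10 + o)*B + 25*o = B*(10 + o) + 25*o = 25*o + B*(10 + o))
(1082*(-4 + 10)² + q(6*2, 28)) - 3378401 = (1082*(-4 + 10)² + (10*(6*2) + 25*28 + (6*2)*28)) - 3378401 = (1082*6² + (10*12 + 700 + 12*28)) - 3378401 = (1082*36 + (120 + 700 + 336)) - 3378401 = (38952 + 1156) - 3378401 = 40108 - 3378401 = -3338293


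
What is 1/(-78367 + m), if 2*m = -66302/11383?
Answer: -11383/892084712 ≈ -1.2760e-5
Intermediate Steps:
m = -33151/11383 (m = (-66302/11383)/2 = (-66302*1/11383)/2 = (1/2)*(-66302/11383) = -33151/11383 ≈ -2.9123)
1/(-78367 + m) = 1/(-78367 - 33151/11383) = 1/(-892084712/11383) = -11383/892084712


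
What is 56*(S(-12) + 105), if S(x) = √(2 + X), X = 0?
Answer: 5880 + 56*√2 ≈ 5959.2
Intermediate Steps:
S(x) = √2 (S(x) = √(2 + 0) = √2)
56*(S(-12) + 105) = 56*(√2 + 105) = 56*(105 + √2) = 5880 + 56*√2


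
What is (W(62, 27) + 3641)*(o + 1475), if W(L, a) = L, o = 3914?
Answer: 19955467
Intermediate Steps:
(W(62, 27) + 3641)*(o + 1475) = (62 + 3641)*(3914 + 1475) = 3703*5389 = 19955467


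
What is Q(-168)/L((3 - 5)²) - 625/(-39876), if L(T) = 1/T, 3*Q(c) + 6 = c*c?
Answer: 1500295249/39876 ≈ 37624.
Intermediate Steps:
Q(c) = -2 + c²/3 (Q(c) = -2 + (c*c)/3 = -2 + c²/3)
Q(-168)/L((3 - 5)²) - 625/(-39876) = (-2 + (⅓)*(-168)²)/(1/((3 - 5)²)) - 625/(-39876) = (-2 + (⅓)*28224)/(1/((-2)²)) - 625*(-1/39876) = (-2 + 9408)/(1/4) + 625/39876 = 9406/(¼) + 625/39876 = 9406*4 + 625/39876 = 37624 + 625/39876 = 1500295249/39876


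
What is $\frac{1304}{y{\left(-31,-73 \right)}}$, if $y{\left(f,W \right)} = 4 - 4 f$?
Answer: $\frac{163}{16} \approx 10.188$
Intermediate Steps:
$\frac{1304}{y{\left(-31,-73 \right)}} = \frac{1304}{4 - -124} = \frac{1304}{4 + 124} = \frac{1304}{128} = 1304 \cdot \frac{1}{128} = \frac{163}{16}$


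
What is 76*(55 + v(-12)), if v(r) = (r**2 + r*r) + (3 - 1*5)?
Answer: 25916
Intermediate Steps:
v(r) = -2 + 2*r**2 (v(r) = (r**2 + r**2) + (3 - 5) = 2*r**2 - 2 = -2 + 2*r**2)
76*(55 + v(-12)) = 76*(55 + (-2 + 2*(-12)**2)) = 76*(55 + (-2 + 2*144)) = 76*(55 + (-2 + 288)) = 76*(55 + 286) = 76*341 = 25916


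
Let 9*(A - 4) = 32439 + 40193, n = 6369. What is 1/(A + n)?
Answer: 9/129989 ≈ 6.9237e-5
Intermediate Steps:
A = 72668/9 (A = 4 + (32439 + 40193)/9 = 4 + (⅑)*72632 = 4 + 72632/9 = 72668/9 ≈ 8074.2)
1/(A + n) = 1/(72668/9 + 6369) = 1/(129989/9) = 9/129989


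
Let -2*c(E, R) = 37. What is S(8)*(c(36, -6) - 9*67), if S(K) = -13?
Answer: 16159/2 ≈ 8079.5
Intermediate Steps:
c(E, R) = -37/2 (c(E, R) = -½*37 = -37/2)
S(8)*(c(36, -6) - 9*67) = -13*(-37/2 - 9*67) = -13*(-37/2 - 603) = -13*(-1243/2) = 16159/2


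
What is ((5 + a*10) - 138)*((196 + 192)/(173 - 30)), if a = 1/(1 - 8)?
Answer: -365108/1001 ≈ -364.74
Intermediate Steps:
a = -⅐ (a = 1/(-7) = -⅐ ≈ -0.14286)
((5 + a*10) - 138)*((196 + 192)/(173 - 30)) = ((5 - ⅐*10) - 138)*((196 + 192)/(173 - 30)) = ((5 - 10/7) - 138)*(388/143) = (25/7 - 138)*(388*(1/143)) = -941/7*388/143 = -365108/1001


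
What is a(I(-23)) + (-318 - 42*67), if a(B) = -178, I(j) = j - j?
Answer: -3310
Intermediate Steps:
I(j) = 0
a(I(-23)) + (-318 - 42*67) = -178 + (-318 - 42*67) = -178 + (-318 - 2814) = -178 - 3132 = -3310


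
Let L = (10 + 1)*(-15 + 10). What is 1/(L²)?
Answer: 1/3025 ≈ 0.00033058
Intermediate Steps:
L = -55 (L = 11*(-5) = -55)
1/(L²) = 1/((-55)²) = 1/3025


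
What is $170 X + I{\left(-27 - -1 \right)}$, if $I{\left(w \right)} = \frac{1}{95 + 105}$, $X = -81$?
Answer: $- \frac{2753999}{200} \approx -13770.0$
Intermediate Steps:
$I{\left(w \right)} = \frac{1}{200}$
$170 X + I{\left(-27 - -1 \right)} = 170 \left(-81\right) + \frac{1}{200} = -13770 + \frac{1}{200} = - \frac{2753999}{200}$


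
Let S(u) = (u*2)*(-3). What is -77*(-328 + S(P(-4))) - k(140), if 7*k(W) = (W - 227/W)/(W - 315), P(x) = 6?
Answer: 4806821373/171500 ≈ 28028.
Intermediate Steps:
k(W) = (W - 227/W)/(7*(-315 + W)) (k(W) = ((W - 227/W)/(W - 315))/7 = ((W - 227/W)/(-315 + W))/7 = (W - 227/W)/(7*(-315 + W)))
S(u) = -6*u (S(u) = (2*u)*(-3) = -6*u)
-77*(-328 + S(P(-4))) - k(140) = -77*(-328 - 6*6) - (-227 + 140²)/(7*140*(-315 + 140)) = -77*(-328 - 36) - (-227 + 19600)/(7*140*(-175)) = -77*(-364) - (-1)*19373/(7*140*175) = 28028 - 1*(-19373/171500) = 28028 + 19373/171500 = 4806821373/171500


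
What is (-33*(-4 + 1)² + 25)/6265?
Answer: -272/6265 ≈ -0.043416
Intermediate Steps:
(-33*(-4 + 1)² + 25)/6265 = (-33*(-3)² + 25)*(1/6265) = (-33*9 + 25)*(1/6265) = (-297 + 25)*(1/6265) = -272*1/6265 = -272/6265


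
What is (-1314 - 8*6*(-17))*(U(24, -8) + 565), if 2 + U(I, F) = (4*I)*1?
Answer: -328182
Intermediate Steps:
U(I, F) = -2 + 4*I (U(I, F) = -2 + (4*I)*1 = -2 + 4*I)
(-1314 - 8*6*(-17))*(U(24, -8) + 565) = (-1314 - 8*6*(-17))*((-2 + 4*24) + 565) = (-1314 - 48*(-17))*((-2 + 96) + 565) = (-1314 + 816)*(94 + 565) = -498*659 = -328182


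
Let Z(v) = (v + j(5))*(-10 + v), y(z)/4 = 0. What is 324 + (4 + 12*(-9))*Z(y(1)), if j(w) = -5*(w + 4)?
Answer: -46476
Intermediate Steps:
y(z) = 0 (y(z) = 4*0 = 0)
j(w) = -20 - 5*w (j(w) = -5*(4 + w) = -20 - 5*w)
Z(v) = (-45 + v)*(-10 + v) (Z(v) = (v + (-20 - 5*5))*(-10 + v) = (v + (-20 - 25))*(-10 + v) = (v - 45)*(-10 + v) = (-45 + v)*(-10 + v))
324 + (4 + 12*(-9))*Z(y(1)) = 324 + (4 + 12*(-9))*(450 + 0**2 - 55*0) = 324 + (4 - 108)*(450 + 0 + 0) = 324 - 104*450 = 324 - 46800 = -46476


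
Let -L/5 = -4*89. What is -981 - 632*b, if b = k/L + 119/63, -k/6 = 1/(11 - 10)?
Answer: -8701453/4005 ≈ -2172.6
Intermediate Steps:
L = 1780 (L = -(-20)*89 = -5*(-356) = 1780)
k = -6 (k = -6/(11 - 10) = -6/1 = -6*1 = -6)
b = 15103/8010 (b = -6/1780 + 119/63 = -6*1/1780 + 119*(1/63) = -3/890 + 17/9 = 15103/8010 ≈ 1.8855)
-981 - 632*b = -981 - 632*15103/8010 = -981 - 4772548/4005 = -8701453/4005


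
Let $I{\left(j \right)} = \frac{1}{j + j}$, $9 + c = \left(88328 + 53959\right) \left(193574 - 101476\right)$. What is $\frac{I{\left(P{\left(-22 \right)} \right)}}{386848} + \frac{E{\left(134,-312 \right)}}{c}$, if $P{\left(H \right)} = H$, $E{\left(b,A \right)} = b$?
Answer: $- \frac{1546213187}{31864742550867072} \approx -4.8524 \cdot 10^{-8}$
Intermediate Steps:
$c = 13104348117$ ($c = -9 + \left(88328 + 53959\right) \left(193574 - 101476\right) = -9 + 142287 \cdot 92098 = -9 + 13104348126 = 13104348117$)
$I{\left(j \right)} = \frac{1}{2 j}$
$\frac{I{\left(P{\left(-22 \right)} \right)}}{386848} + \frac{E{\left(134,-312 \right)}}{c} = \frac{\frac{1}{2} \frac{1}{-22}}{386848} + \frac{134}{13104348117} = \frac{1}{2} \left(- \frac{1}{22}\right) \frac{1}{386848} + 134 \cdot \frac{1}{13104348117} = \left(- \frac{1}{44}\right) \frac{1}{386848} + \frac{134}{13104348117} = - \frac{1}{17021312} + \frac{134}{13104348117} = - \frac{1546213187}{31864742550867072}$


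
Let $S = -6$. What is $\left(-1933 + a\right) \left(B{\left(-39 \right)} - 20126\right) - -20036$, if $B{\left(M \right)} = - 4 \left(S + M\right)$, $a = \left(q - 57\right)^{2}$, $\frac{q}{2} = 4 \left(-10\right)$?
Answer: $-335790820$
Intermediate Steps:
$q = -80$ ($q = 2 \cdot 4 \left(-10\right) = 2 \left(-40\right) = -80$)
$a = 18769$ ($a = \left(-80 - 57\right)^{2} = \left(-137\right)^{2} = 18769$)
$B{\left(M \right)} = 24 - 4 M$ ($B{\left(M \right)} = - 4 \left(-6 + M\right) = 24 - 4 M$)
$\left(-1933 + a\right) \left(B{\left(-39 \right)} - 20126\right) - -20036 = \left(-1933 + 18769\right) \left(\left(24 - -156\right) - 20126\right) - -20036 = 16836 \left(\left(24 + 156\right) - 20126\right) + 20036 = 16836 \left(180 - 20126\right) + 20036 = 16836 \left(-19946\right) + 20036 = -335810856 + 20036 = -335790820$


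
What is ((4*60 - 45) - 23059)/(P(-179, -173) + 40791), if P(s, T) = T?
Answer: -11432/20309 ≈ -0.56290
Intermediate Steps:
((4*60 - 45) - 23059)/(P(-179, -173) + 40791) = ((4*60 - 45) - 23059)/(-173 + 40791) = ((240 - 45) - 23059)/40618 = (195 - 23059)*(1/40618) = -22864*1/40618 = -11432/20309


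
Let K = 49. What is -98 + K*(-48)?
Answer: -2450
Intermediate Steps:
-98 + K*(-48) = -98 + 49*(-48) = -98 - 2352 = -2450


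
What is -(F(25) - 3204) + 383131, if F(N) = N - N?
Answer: 386335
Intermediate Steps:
F(N) = 0
-(F(25) - 3204) + 383131 = -(0 - 3204) + 383131 = -1*(-3204) + 383131 = 3204 + 383131 = 386335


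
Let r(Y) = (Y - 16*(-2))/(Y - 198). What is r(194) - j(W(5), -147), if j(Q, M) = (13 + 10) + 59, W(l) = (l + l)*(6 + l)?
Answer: -277/2 ≈ -138.50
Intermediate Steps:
r(Y) = (32 + Y)/(-198 + Y) (r(Y) = (Y + 32)/(-198 + Y) = (32 + Y)/(-198 + Y))
W(l) = 2*l*(6 + l) (W(l) = (2*l)*(6 + l) = 2*l*(6 + l))
j(Q, M) = 82 (j(Q, M) = 23 + 59 = 82)
r(194) - j(W(5), -147) = (32 + 194)/(-198 + 194) - 1*82 = 226/(-4) - 82 = -¼*226 - 82 = -113/2 - 82 = -277/2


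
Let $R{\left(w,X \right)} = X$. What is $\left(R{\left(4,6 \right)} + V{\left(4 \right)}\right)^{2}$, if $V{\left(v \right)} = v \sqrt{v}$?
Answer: $196$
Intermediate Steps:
$V{\left(v \right)} = v^{\frac{3}{2}}$
$\left(R{\left(4,6 \right)} + V{\left(4 \right)}\right)^{2} = \left(6 + 4^{\frac{3}{2}}\right)^{2} = \left(6 + 8\right)^{2} = 14^{2} = 196$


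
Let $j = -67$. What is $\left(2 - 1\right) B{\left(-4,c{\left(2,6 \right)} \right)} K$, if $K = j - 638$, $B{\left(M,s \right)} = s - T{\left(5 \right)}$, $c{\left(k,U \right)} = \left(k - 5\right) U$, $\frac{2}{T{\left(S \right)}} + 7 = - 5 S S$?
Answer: $\frac{278945}{22} \approx 12679.0$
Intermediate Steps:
$T{\left(S \right)} = \frac{2}{-7 - 5 S^{2}}$ ($T{\left(S \right)} = \frac{2}{-7 + - 5 S S} = \frac{2}{-7 - 5 S^{2}}$)
$c{\left(k,U \right)} = U \left(-5 + k\right)$ ($c{\left(k,U \right)} = \left(-5 + k\right) U = U \left(-5 + k\right)$)
$B{\left(M,s \right)} = \frac{1}{66} + s$ ($B{\left(M,s \right)} = s - - \frac{2}{7 + 5 \cdot 5^{2}} = s - - \frac{2}{7 + 5 \cdot 25} = s - - \frac{2}{7 + 125} = s - - \frac{2}{132} = s - \left(-2\right) \frac{1}{132} = s - - \frac{1}{66} = s + \frac{1}{66} = \frac{1}{66} + s$)
$K = -705$ ($K = -67 - 638 = -705$)
$\left(2 - 1\right) B{\left(-4,c{\left(2,6 \right)} \right)} K = \left(2 - 1\right) \left(\frac{1}{66} + 6 \left(-5 + 2\right)\right) \left(-705\right) = 1 \left(\frac{1}{66} + 6 \left(-3\right)\right) \left(-705\right) = 1 \left(\frac{1}{66} - 18\right) \left(-705\right) = 1 \left(- \frac{1187}{66}\right) \left(-705\right) = \left(- \frac{1187}{66}\right) \left(-705\right) = \frac{278945}{22}$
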